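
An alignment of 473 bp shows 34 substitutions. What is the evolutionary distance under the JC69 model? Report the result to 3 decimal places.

0.076

p = 34/473 ≈ 0.071882.
d = −(3/4) ln(1 − 4p/3) = −0.75 ln(1 − 0.095843) = −0.75 ln(0.904157)
  = −0.75 × (-0.100752) = 0.075564 substitutions/site.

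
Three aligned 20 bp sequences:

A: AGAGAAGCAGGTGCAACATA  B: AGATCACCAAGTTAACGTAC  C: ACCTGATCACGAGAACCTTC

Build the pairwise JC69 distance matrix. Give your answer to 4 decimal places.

d(A,B) = 0.9913, d(A,C) = 0.9913, d(B,C) = 0.6872

A–B: 11/20 sites differ → p = 0.55, d = −0.75 ln(1 − 0.733333) = 0.991316 ≈ 0.9913.
A–C: 11/20 sites differ → p = 0.55, d = −0.75 ln(1 − 0.733333) = 0.991316 ≈ 0.9913.
B–C: 9/20 sites differ → p = 0.45, d = −0.75 ln(1 − 0.6) = 0.687218 ≈ 0.6872.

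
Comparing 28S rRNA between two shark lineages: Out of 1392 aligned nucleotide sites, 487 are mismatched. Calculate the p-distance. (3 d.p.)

0.350

p = 487/1392 = 0.349856… ≈ 0.350 (to 3 d.p.).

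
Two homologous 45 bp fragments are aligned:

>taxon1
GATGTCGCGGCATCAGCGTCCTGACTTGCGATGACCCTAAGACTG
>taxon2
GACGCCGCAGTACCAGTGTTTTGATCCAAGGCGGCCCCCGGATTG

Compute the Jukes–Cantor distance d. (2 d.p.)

The sequences differ at 20 of 45 sites, so p = 20/45 ≈ 0.444444.
d = −(3/4) ln(1 − 4p/3) = −0.75 ln(1 − 0.592592) = −0.75 ln(0.407408)
  = −0.75 × (-0.897940) = 0.673455 substitutions/site.

0.67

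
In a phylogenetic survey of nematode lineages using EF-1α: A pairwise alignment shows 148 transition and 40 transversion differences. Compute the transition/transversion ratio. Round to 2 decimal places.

3.70

R = 148/40 = 3.70.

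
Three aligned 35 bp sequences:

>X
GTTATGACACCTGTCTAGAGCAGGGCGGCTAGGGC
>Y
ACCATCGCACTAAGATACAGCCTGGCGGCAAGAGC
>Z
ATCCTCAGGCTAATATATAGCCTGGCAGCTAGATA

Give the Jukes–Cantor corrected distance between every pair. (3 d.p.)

d(X,Y) = 0.635, d(X,Z) = 0.782, d(Y,Z) = 0.407

X–Y: 15/35 sites differ → p ≈ 0.428571, d = −0.75 ln(1 − 0.571428) = 0.635472 ≈ 0.635.
X–Z: 17/35 sites differ → p ≈ 0.485714, d = −0.75 ln(1 − 0.647619) = 0.782282 ≈ 0.782.
Y–Z: 11/35 sites differ → p ≈ 0.314286, d = −0.75 ln(1 − 0.419048) = 0.407315 ≈ 0.407.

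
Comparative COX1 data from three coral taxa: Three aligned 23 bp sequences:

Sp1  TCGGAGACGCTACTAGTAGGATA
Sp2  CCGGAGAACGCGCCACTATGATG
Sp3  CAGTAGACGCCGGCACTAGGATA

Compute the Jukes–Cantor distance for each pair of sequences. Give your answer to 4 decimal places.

Sp1–Sp2: 10/23 sites differ → p ≈ 0.434783, d = −0.75 ln(1 − 0.579711) = 0.650110 ≈ 0.6501.
Sp1–Sp3: 8/23 sites differ → p ≈ 0.347826, d = −0.75 ln(1 − 0.463768) = 0.467391 ≈ 0.4674.
Sp2–Sp3: 8/23 sites differ → p ≈ 0.347826, d = −0.75 ln(1 − 0.463768) = 0.467391 ≈ 0.4674.

d(Sp1,Sp2) = 0.6501, d(Sp1,Sp3) = 0.4674, d(Sp2,Sp3) = 0.4674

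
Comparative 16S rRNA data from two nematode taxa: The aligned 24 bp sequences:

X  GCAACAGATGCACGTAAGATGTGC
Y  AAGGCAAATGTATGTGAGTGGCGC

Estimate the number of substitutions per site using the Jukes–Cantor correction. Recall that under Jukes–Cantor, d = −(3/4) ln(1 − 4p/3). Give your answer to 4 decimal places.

The sequences differ at 11 of 24 sites, so p = 11/24 ≈ 0.458333.
d = −(3/4) ln(1 − 4p/3) = −0.75 ln(1 − 0.611111) = −0.75 ln(0.388889)
  = −0.75 × (-0.944461) = 0.708346 substitutions/site.

0.7083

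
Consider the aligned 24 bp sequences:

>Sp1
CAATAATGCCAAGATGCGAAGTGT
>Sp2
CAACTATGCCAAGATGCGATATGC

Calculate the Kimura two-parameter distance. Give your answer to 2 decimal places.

0.25

Of 24 sites, 3 differences are transitions and 2 are transversions, so P = 3/24 = 0.125 and Q = 2/24 ≈ 0.083333.
Under the Kimura two-parameter model, d = −½ ln(1 − 2P − Q) − ¼ ln(1 − 2Q).
1 − 2P − Q = 0.666667, giving −½ ln(0.666667) = 0.202732.
1 − 2Q = 0.833334, giving −¼ ln(0.833334) = 0.045580.
d = 0.202732 + 0.045580 = 0.248312.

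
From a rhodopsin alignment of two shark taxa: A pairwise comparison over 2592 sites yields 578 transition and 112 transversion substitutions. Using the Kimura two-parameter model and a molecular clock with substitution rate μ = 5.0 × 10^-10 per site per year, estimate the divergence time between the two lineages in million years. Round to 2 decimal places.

358.48

P = 578/2592 ≈ 0.222994 and Q = 112/2592 ≈ 0.04321.
Under the Kimura two-parameter model, d = −½ ln(1 − 2P − Q) − ¼ ln(1 − 2Q).
1 − 2P − Q = 0.510802, giving −½ ln(0.510802) = 0.335887.
1 − 2Q = 0.91358, giving −¼ ln(0.91358) = 0.022596.
d = 0.335887 + 0.022596 = 0.358483.
Under a molecular clock d = 2μt, so t = d/(2μ) = 0.358483 / (2 × 5.0 × 10^-10) = 358.48 million years.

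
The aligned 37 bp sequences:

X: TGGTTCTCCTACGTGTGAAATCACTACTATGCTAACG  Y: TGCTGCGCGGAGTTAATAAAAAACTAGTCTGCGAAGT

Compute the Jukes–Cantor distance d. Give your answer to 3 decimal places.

The sequences differ at 17 of 37 sites, so p = 17/37 ≈ 0.459459.
d = −(3/4) ln(1 − 4p/3) = −0.75 ln(1 − 0.612612) = −0.75 ln(0.387388)
  = −0.75 × (-0.948329) = 0.711247 substitutions/site.

0.711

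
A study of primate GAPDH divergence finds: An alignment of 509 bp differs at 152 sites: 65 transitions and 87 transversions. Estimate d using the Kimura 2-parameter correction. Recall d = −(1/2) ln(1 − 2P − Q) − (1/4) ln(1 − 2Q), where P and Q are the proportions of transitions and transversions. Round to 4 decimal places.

P = 65/509 ≈ 0.127701 and Q = 87/509 ≈ 0.170923.
Under the Kimura two-parameter model, d = −½ ln(1 − 2P − Q) − ¼ ln(1 − 2Q).
1 − 2P − Q = 0.573675, giving −½ ln(0.573675) = 0.277846.
1 − 2Q = 0.658154, giving −¼ ln(0.658154) = 0.104579.
d = 0.277846 + 0.104579 = 0.382425.

0.3824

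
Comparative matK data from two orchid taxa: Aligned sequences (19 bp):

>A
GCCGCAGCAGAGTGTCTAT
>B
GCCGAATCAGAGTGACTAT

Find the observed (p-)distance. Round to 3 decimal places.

The sequences differ at 3 of 19 positions (sites 5, 7, 15).
p = 3/19 = 0.157894… ≈ 0.158 (to 3 d.p.).

0.158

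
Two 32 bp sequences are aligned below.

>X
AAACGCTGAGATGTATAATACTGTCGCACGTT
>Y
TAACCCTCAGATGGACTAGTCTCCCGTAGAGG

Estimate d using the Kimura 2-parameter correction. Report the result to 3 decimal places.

Of 32 sites, 4 differences are transitions and 11 are transversions, so P = 4/32 = 0.125 and Q = 11/32 = 0.34375.
Under the Kimura two-parameter model, d = −½ ln(1 − 2P − Q) − ¼ ln(1 − 2Q).
1 − 2P − Q = 0.40625, giving −½ ln(0.40625) = 0.450393.
1 − 2Q = 0.3125, giving −¼ ln(0.3125) = 0.290788.
d = 0.450393 + 0.290788 = 0.741181.

0.741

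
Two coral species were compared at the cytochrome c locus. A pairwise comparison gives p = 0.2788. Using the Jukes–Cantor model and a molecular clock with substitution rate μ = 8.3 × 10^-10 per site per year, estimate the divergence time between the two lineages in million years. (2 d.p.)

d = −(3/4) ln(1 − 4p/3) = −0.75 ln(1 − 0.371733) = −0.75 ln(0.628267)
  = −0.75 × (-0.464790) = 0.348593 substitutions/site.
Under a molecular clock d = 2μt, so t = d/(2μ) = 0.348593 / (2 × 8.3 × 10^-10) = 210.00 million years.

210.00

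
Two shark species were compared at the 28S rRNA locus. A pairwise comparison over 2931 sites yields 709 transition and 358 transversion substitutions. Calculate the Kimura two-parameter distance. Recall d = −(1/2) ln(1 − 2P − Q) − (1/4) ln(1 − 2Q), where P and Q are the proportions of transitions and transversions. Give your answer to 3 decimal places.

P = 709/2931 ≈ 0.241897 and Q = 358/2931 ≈ 0.122143.
Under the Kimura two-parameter model, d = −½ ln(1 − 2P − Q) − ¼ ln(1 − 2Q).
1 − 2P − Q = 0.394063, giving −½ ln(0.394063) = 0.465622.
1 − 2Q = 0.755714, giving −¼ ln(0.755714) = 0.070023.
d = 0.465622 + 0.070023 = 0.535645.

0.536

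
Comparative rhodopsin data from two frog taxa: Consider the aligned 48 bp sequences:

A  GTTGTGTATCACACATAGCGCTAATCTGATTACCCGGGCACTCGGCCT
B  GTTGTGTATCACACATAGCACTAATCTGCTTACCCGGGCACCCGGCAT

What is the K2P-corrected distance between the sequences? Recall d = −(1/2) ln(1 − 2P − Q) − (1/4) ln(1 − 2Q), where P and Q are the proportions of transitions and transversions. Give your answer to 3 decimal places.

Of 48 sites, 2 differences are transitions and 2 are transversions, so P = 2/48 ≈ 0.041667 and Q = 2/48 ≈ 0.041667.
Under the Kimura two-parameter model, d = −½ ln(1 − 2P − Q) − ¼ ln(1 − 2Q).
1 − 2P − Q = 0.874999, giving −½ ln(0.874999) = 0.066766.
1 − 2Q = 0.916666, giving −¼ ln(0.916666) = 0.021753.
d = 0.066766 + 0.021753 = 0.088519.

0.089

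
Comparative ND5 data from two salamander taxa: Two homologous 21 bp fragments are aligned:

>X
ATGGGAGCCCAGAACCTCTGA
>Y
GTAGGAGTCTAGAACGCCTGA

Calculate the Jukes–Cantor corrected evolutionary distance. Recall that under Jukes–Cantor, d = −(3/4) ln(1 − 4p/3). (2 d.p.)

The sequences differ at 6 of 21 sites (1, 3, 8, 10, 16, 17), so p = 6/21 ≈ 0.285714.
d = −(3/4) ln(1 − 4p/3) = −0.75 ln(1 − 0.380952) = −0.75 ln(0.619048)
  = −0.75 × (-0.479572) = 0.359679 substitutions/site.

0.36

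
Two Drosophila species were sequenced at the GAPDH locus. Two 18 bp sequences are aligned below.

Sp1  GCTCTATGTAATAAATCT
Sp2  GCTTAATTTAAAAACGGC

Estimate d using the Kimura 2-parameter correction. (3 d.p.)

0.680

Of 18 sites, 2 differences are transitions and 6 are transversions, so P = 2/18 ≈ 0.111111 and Q = 6/18 ≈ 0.333333.
Under the Kimura two-parameter model, d = −½ ln(1 − 2P − Q) − ¼ ln(1 − 2Q).
1 − 2P − Q = 0.444445, giving −½ ln(0.444445) = 0.405464.
1 − 2Q = 0.333334, giving −¼ ln(0.333334) = 0.274653.
d = 0.405464 + 0.274653 = 0.680117.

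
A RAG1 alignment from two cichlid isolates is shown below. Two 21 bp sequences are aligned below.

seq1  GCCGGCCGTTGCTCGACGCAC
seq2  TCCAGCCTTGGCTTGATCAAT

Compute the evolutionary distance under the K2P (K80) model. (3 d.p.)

Of 21 sites, 4 differences are transitions and 5 are transversions, so P = 4/21 ≈ 0.190476 and Q = 5/21 ≈ 0.238095.
Under the Kimura two-parameter model, d = −½ ln(1 − 2P − Q) − ¼ ln(1 − 2Q).
1 − 2P − Q = 0.380953, giving −½ ln(0.380953) = 0.482540.
1 − 2Q = 0.52381, giving −¼ ln(0.52381) = 0.161657.
d = 0.482540 + 0.161657 = 0.644197.

0.644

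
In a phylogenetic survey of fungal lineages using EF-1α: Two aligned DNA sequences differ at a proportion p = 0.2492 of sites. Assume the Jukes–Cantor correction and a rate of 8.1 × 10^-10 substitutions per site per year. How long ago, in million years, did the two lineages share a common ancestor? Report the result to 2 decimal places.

186.98

d = −(3/4) ln(1 − 4p/3) = −0.75 ln(1 − 0.332267) = −0.75 ln(0.667733)
  = −0.75 × (-0.403867) = 0.302900 substitutions/site.
Under a molecular clock d = 2μt, so t = d/(2μ) = 0.302900 / (2 × 8.1 × 10^-10) = 186.98 million years.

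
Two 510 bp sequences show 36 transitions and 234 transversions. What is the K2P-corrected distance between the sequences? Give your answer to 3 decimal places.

1.082

P = 36/510 ≈ 0.070588 and Q = 234/510 ≈ 0.458824.
Under the Kimura two-parameter model, d = −½ ln(1 − 2P − Q) − ¼ ln(1 − 2Q).
1 − 2P − Q = 0.4, giving −½ ln(0.4) = 0.458145.
1 − 2Q = 0.082352, giving −¼ ln(0.082352) = 0.624188.
d = 0.458145 + 0.624188 = 1.082333.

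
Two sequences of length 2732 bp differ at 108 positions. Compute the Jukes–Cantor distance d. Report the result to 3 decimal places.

p = 108/2732 ≈ 0.039531.
d = −(3/4) ln(1 − 4p/3) = −0.75 ln(1 − 0.052708) = −0.75 ln(0.947292)
  = −0.75 × (-0.054148) = 0.040611 substitutions/site.

0.041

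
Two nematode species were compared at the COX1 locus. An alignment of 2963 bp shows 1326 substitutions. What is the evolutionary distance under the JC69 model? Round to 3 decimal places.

0.681

p = 1326/2963 ≈ 0.447519.
d = −(3/4) ln(1 − 4p/3) = −0.75 ln(1 − 0.596692) = −0.75 ln(0.403308)
  = −0.75 × (-0.908055) = 0.681041 substitutions/site.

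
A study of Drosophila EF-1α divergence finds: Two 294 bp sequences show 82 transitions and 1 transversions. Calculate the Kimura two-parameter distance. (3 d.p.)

P = 82/294 ≈ 0.278912 and Q = 1/294 ≈ 0.003401.
Under the Kimura two-parameter model, d = −½ ln(1 − 2P − Q) − ¼ ln(1 − 2Q).
1 − 2P − Q = 0.438775, giving −½ ln(0.438775) = 0.411884.
1 − 2Q = 0.993198, giving −¼ ln(0.993198) = 0.001706.
d = 0.411884 + 0.001706 = 0.413590.

0.414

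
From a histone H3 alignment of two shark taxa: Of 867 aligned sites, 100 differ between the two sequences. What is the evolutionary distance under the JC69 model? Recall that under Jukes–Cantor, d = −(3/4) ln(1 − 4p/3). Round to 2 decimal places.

0.13

p = 100/867 ≈ 0.11534.
d = −(3/4) ln(1 − 4p/3) = −0.75 ln(1 − 0.153787) = −0.75 ln(0.846213)
  = −0.75 × (-0.166984) = 0.125238 substitutions/site.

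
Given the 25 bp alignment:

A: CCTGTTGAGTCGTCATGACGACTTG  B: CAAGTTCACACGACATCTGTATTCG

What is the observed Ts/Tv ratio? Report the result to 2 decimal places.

0.20

Transitions are A↔G and C↔T; transversions are all other mismatches.
Transitions: 2. Transversions: 10.
R = 2/10 = 0.20.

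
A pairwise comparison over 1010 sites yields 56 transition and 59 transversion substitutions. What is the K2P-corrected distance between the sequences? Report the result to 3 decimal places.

0.124

P = 56/1010 ≈ 0.055446 and Q = 59/1010 ≈ 0.058416.
Under the Kimura two-parameter model, d = −½ ln(1 − 2P − Q) − ¼ ln(1 − 2Q).
1 − 2P − Q = 0.830692, giving −½ ln(0.830692) = 0.092748.
1 − 2Q = 0.883168, giving −¼ ln(0.883168) = 0.031060.
d = 0.092748 + 0.031060 = 0.123808.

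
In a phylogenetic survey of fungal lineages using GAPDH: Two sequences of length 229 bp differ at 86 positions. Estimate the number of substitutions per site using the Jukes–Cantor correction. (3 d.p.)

p = 86/229 ≈ 0.375546.
d = −(3/4) ln(1 − 4p/3) = −0.75 ln(1 − 0.500728) = −0.75 ln(0.499272)
  = −0.75 × (-0.694604) = 0.520953 substitutions/site.

0.521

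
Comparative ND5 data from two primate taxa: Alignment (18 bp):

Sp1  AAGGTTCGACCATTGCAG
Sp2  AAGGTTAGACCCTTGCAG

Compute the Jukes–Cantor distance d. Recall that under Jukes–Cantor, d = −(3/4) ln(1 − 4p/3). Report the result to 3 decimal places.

0.120

The sequences differ at 2 of 18 sites (7, 12), so p = 2/18 ≈ 0.111111.
d = −(3/4) ln(1 − 4p/3) = −0.75 ln(1 − 0.148148) = −0.75 ln(0.851852)
  = −0.75 × (-0.160342) = 0.120257 substitutions/site.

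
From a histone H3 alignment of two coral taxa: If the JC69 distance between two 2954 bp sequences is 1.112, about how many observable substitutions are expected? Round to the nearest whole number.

Invert JC69: p = (3/4)(1 − e^(−4d/3)) = 0.75 × (1 − e^(-1.482667)) = 0.75 × (1 − 0.227031) = 0.579727.
Expected differing sites = pL ≈ 0.579727 × 2954 = 1712.513558 ≈ 1713.

1713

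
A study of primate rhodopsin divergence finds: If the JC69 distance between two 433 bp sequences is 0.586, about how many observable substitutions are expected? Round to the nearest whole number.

Invert JC69: p = (3/4)(1 − e^(−4d/3)) = 0.75 × (1 − e^(-0.781333)) = 0.75 × (1 − 0.457795) = 0.406654.
Expected differing sites = pL ≈ 0.406654 × 433 = 176.081182 ≈ 176.

176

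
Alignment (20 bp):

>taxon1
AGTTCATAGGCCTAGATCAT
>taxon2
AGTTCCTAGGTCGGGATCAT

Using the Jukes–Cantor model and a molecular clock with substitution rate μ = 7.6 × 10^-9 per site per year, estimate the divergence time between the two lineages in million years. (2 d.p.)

15.30

The sequences differ at 4 of 20 sites (6, 11, 13, 14), so p = 4/20 = 0.2.
d = −(3/4) ln(1 − 4p/3) = −0.75 ln(1 − 0.266667) = −0.75 ln(0.733333)
  = −0.75 × (-0.310155) = 0.232616 substitutions/site.
Under a molecular clock d = 2μt, so t = d/(2μ) = 0.232616 / (2 × 7.6 × 10^-9) = 15.30 million years.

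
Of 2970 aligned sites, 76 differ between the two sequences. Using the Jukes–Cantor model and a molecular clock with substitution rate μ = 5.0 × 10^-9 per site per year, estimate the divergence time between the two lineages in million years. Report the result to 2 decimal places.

p = 76/2970 ≈ 0.025589.
d = −(3/4) ln(1 − 4p/3) = −0.75 ln(1 − 0.034119) = −0.75 ln(0.965881)
  = −0.75 × (-0.034715) = 0.026036 substitutions/site.
Under a molecular clock d = 2μt, so t = d/(2μ) = 0.026036 / (2 × 5.0 × 10^-9) = 2.60 million years.

2.60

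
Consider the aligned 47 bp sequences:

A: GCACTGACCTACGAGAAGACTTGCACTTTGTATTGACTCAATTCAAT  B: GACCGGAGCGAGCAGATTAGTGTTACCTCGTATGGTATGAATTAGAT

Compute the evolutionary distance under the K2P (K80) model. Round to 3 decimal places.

0.701

Of 47 sites, 4 differences are transitions and 17 are transversions, so P = 4/47 ≈ 0.085106 and Q = 17/47 ≈ 0.361702.
Under the Kimura two-parameter model, d = −½ ln(1 − 2P − Q) − ¼ ln(1 − 2Q).
1 − 2P − Q = 0.468086, giving −½ ln(0.468086) = 0.379552.
1 − 2Q = 0.276596, giving −¼ ln(0.276596) = 0.321299.
d = 0.379552 + 0.321299 = 0.700851.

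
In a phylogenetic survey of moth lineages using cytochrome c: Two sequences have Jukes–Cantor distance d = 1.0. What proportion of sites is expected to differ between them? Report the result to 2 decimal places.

0.55

p = (3/4)(1 − e^(−4d/3)) = 0.75 × (1 − e^(-1.333333)) = 0.75 × (1 − 0.263597) = 0.552302.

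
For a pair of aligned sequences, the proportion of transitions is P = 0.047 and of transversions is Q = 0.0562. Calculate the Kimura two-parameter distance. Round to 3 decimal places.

Under the Kimura two-parameter model, d = −½ ln(1 − 2P − Q) − ¼ ln(1 − 2Q).
1 − 2P − Q = 0.8498, giving −½ ln(0.8498) = 0.081377.
1 − 2Q = 0.8876, giving −¼ ln(0.8876) = 0.029809.
d = 0.081377 + 0.029809 = 0.111186.

0.111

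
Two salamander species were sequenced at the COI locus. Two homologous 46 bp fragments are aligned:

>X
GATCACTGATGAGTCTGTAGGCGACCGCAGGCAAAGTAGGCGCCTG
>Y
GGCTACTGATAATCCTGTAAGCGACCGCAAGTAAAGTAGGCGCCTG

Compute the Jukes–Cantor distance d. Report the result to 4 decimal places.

0.2267

The sequences differ at 9 of 46 sites (2, 3, 4, 11, 13, 14, 20, 30, 32), so p = 9/46 ≈ 0.195652.
d = −(3/4) ln(1 − 4p/3) = −0.75 ln(1 − 0.260869) = −0.75 ln(0.739131)
  = −0.75 × (-0.302280) = 0.226710 substitutions/site.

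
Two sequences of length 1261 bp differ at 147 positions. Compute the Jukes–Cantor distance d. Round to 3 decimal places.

0.127

p = 147/1261 ≈ 0.116574.
d = −(3/4) ln(1 − 4p/3) = −0.75 ln(1 − 0.155432) = −0.75 ln(0.844568)
  = −0.75 × (-0.168930) = 0.126698 substitutions/site.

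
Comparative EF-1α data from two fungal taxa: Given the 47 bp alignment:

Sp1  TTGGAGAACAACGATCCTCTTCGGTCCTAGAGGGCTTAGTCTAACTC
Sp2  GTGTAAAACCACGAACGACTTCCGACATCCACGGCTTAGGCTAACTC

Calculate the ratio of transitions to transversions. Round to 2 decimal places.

0.08

Transitions are A↔G and C↔T; transversions are all other mismatches.
Transitions: 1. Transversions: 13.
R = 1/13 = 0.076923… ≈ 0.08 (to 2 d.p.).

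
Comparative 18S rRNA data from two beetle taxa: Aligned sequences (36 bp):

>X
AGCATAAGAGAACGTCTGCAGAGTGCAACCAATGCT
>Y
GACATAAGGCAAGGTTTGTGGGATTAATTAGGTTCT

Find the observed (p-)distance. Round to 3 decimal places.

0.500

The sequences differ at 18 of 36 positions.
p = 18/36 = 0.500.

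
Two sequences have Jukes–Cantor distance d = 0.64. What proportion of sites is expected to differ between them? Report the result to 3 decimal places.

p = (3/4)(1 − e^(−4d/3)) = 0.75 × (1 − e^(-0.853333)) = 0.75 × (1 − 0.425993) = 0.430505.

0.431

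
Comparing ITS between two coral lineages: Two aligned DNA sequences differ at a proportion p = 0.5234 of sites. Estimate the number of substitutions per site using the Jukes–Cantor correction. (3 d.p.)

0.898

d = −(3/4) ln(1 − 4p/3) = −0.75 ln(1 − 0.697867) = −0.75 ln(0.302133)
  = −0.75 × (-1.196888) = 0.897666 substitutions/site.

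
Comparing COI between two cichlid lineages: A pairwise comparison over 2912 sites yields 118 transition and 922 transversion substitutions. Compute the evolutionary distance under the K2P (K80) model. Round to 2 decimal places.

0.50

P = 118/2912 ≈ 0.040522 and Q = 922/2912 ≈ 0.316621.
Under the Kimura two-parameter model, d = −½ ln(1 − 2P − Q) − ¼ ln(1 − 2Q).
1 − 2P − Q = 0.602335, giving −½ ln(0.602335) = 0.253471.
1 − 2Q = 0.366758, giving −¼ ln(0.366758) = 0.250763.
d = 0.253471 + 0.250763 = 0.504234.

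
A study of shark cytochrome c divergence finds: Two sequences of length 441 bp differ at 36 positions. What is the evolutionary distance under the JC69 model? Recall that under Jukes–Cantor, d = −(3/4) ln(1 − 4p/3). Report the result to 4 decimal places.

p = 36/441 ≈ 0.081633.
d = −(3/4) ln(1 − 4p/3) = −0.75 ln(1 − 0.108844) = −0.75 ln(0.891156)
  = −0.75 × (-0.115236) = 0.086427 substitutions/site.

0.0864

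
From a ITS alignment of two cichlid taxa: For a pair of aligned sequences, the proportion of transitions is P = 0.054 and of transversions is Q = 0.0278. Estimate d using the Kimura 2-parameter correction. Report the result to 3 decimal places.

Under the Kimura two-parameter model, d = −½ ln(1 − 2P − Q) − ¼ ln(1 − 2Q).
1 − 2P − Q = 0.8642, giving −½ ln(0.8642) = 0.072976.
1 − 2Q = 0.9444, giving −¼ ln(0.9444) = 0.014301.
d = 0.072976 + 0.014301 = 0.087277.

0.087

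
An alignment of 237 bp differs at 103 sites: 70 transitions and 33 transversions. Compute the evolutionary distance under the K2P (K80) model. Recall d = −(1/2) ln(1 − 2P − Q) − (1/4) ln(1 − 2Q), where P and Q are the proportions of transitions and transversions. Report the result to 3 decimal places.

0.736

P = 70/237 ≈ 0.295359 and Q = 33/237 ≈ 0.139241.
Under the Kimura two-parameter model, d = −½ ln(1 − 2P − Q) − ¼ ln(1 − 2Q).
1 − 2P − Q = 0.270041, giving −½ ln(0.270041) = 0.654591.
1 − 2Q = 0.721518, giving −¼ ln(0.721518) = 0.081599.
d = 0.654591 + 0.081599 = 0.736190.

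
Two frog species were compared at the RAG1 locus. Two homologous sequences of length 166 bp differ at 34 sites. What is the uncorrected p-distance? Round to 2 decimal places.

0.20

p = 34/166 = 0.204819… ≈ 0.20 (to 2 d.p.).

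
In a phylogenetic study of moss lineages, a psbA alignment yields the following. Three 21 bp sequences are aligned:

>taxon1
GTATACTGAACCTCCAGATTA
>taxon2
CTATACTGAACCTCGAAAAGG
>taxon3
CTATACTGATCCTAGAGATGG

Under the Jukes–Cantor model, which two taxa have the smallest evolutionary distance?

taxon2 and taxon3

taxon1–taxon2: 6/21 differ, p = 0.286, d = 0.360.
taxon1–taxon3: 6/21 differ, p = 0.286, d = 0.360.
taxon2–taxon3: 4/21 differ, p = 0.190, d = 0.220.
The smallest distance is between taxon2 and taxon3.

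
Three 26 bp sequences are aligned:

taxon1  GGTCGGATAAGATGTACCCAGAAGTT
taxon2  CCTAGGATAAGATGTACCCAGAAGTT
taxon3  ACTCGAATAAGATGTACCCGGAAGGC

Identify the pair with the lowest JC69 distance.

taxon1–taxon2: 3/26 differ, p = 0.115, d = 0.125.
taxon1–taxon3: 6/26 differ, p = 0.231, d = 0.276.
taxon2–taxon3: 6/26 differ, p = 0.231, d = 0.276.
The smallest distance is between taxon1 and taxon2.

taxon1 and taxon2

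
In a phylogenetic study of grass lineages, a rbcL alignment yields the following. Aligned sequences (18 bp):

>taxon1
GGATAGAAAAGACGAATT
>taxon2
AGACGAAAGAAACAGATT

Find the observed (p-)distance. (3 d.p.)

0.444

The sequences differ at 8 of 18 positions (sites 1, 4, 5, 6, 9, 11, 14, 15).
p = 8/18 = 0.444444… ≈ 0.444 (to 3 d.p.).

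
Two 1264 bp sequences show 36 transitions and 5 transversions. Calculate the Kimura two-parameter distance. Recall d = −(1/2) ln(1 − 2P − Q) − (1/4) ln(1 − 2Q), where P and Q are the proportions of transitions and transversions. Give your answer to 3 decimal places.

0.033

P = 36/1264 ≈ 0.028481 and Q = 5/1264 ≈ 0.003956.
Under the Kimura two-parameter model, d = −½ ln(1 − 2P − Q) − ¼ ln(1 − 2Q).
1 − 2P − Q = 0.939082, giving −½ ln(0.939082) = 0.031426.
1 − 2Q = 0.992088, giving −¼ ln(0.992088) = 0.001986.
d = 0.031426 + 0.001986 = 0.033412.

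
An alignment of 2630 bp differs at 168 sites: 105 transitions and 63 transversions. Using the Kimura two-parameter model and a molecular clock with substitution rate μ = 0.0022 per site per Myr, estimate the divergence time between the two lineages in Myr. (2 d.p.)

15.24

P = 105/2630 ≈ 0.039924 and Q = 63/2630 ≈ 0.023954.
Under the Kimura two-parameter model, d = −½ ln(1 − 2P − Q) − ¼ ln(1 − 2Q).
1 − 2P − Q = 0.896198, giving −½ ln(0.896198) = 0.054797.
1 − 2Q = 0.952092, giving −¼ ln(0.952092) = 0.012273.
d = 0.054797 + 0.012273 = 0.067070.
Under a molecular clock d = 2μt, so t = d/(2μ) = 0.067070 / (2 × 0.0022) = 15.24 Myr.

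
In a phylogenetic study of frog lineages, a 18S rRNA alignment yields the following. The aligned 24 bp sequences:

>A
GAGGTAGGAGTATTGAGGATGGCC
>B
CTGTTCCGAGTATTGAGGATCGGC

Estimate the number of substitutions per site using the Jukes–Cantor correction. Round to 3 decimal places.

0.369

The sequences differ at 7 of 24 sites (1, 2, 4, 6, 7, 21, 23), so p = 7/24 ≈ 0.291667.
d = −(3/4) ln(1 − 4p/3) = −0.75 ln(1 − 0.388889) = −0.75 ln(0.611111)
  = −0.75 × (-0.492477) = 0.369358 substitutions/site.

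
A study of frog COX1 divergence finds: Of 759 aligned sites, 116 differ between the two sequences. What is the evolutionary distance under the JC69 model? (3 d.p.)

0.171

p = 116/759 ≈ 0.152833.
d = −(3/4) ln(1 − 4p/3) = −0.75 ln(1 − 0.203777) = −0.75 ln(0.796223)
  = −0.75 × (-0.227876) = 0.170907 substitutions/site.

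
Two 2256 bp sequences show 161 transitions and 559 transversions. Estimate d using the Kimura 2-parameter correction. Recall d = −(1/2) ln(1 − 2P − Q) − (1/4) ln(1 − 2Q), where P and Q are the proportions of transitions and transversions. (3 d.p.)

0.419

P = 161/2256 ≈ 0.071365 and Q = 559/2256 ≈ 0.247784.
Under the Kimura two-parameter model, d = −½ ln(1 − 2P − Q) − ¼ ln(1 − 2Q).
1 − 2P − Q = 0.609486, giving −½ ln(0.609486) = 0.247570.
1 − 2Q = 0.504432, giving −¼ ln(0.504432) = 0.171081.
d = 0.247570 + 0.171081 = 0.418651.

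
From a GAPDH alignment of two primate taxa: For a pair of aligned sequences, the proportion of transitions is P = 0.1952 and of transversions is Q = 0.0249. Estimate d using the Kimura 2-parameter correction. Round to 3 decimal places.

0.281

Under the Kimura two-parameter model, d = −½ ln(1 − 2P − Q) − ¼ ln(1 − 2Q).
1 − 2P − Q = 0.5847, giving −½ ln(0.5847) = 0.268328.
1 − 2Q = 0.9502, giving −¼ ln(0.9502) = 0.012771.
d = 0.268328 + 0.012771 = 0.281099.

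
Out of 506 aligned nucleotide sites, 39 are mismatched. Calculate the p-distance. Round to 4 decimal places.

p = 39/506 = 0.077075… ≈ 0.0771 (to 4 d.p.).

0.0771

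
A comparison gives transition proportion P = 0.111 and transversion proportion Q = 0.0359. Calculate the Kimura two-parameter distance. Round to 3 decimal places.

0.168

Under the Kimura two-parameter model, d = −½ ln(1 − 2P − Q) − ¼ ln(1 − 2Q).
1 − 2P − Q = 0.7421, giving −½ ln(0.7421) = 0.149136.
1 − 2Q = 0.9282, giving −¼ ln(0.9282) = 0.018627.
d = 0.149136 + 0.018627 = 0.167763.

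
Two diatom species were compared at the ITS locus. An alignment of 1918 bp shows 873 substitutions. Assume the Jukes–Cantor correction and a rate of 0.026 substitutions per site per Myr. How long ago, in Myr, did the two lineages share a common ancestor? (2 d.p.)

p = 873/1918 ≈ 0.455162.
d = −(3/4) ln(1 − 4p/3) = −0.75 ln(1 − 0.606883) = −0.75 ln(0.393117)
  = −0.75 × (-0.933648) = 0.700236 substitutions/site.
Under a molecular clock d = 2μt, so t = d/(2μ) = 0.700236 / (2 × 0.026) = 13.47 Myr.

13.47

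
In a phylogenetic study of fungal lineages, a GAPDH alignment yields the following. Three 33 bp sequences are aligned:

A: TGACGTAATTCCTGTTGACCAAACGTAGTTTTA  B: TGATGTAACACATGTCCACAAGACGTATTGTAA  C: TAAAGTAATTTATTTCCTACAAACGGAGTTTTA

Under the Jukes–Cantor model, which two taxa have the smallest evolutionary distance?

A and C

A–B: 11/33 differ, p = 0.333, d = 0.441.
A–C: 10/33 differ, p = 0.303, d = 0.388.
B–C: 14/33 differ, p = 0.424, d = 0.625.
The smallest distance is between A and C.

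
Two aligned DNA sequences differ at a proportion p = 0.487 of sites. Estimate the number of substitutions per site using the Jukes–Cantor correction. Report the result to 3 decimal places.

0.786

d = −(3/4) ln(1 − 4p/3) = −0.75 ln(1 − 0.649333) = −0.75 ln(0.350667)
  = −0.75 × (-1.047918) = 0.785939 substitutions/site.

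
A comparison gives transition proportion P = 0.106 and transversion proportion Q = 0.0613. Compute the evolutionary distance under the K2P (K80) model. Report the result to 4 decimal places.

0.1923

Under the Kimura two-parameter model, d = −½ ln(1 − 2P − Q) − ¼ ln(1 − 2Q).
1 − 2P − Q = 0.7267, giving −½ ln(0.7267) = 0.159621.
1 − 2Q = 0.8774, giving −¼ ln(0.8774) = 0.032698.
d = 0.159621 + 0.032698 = 0.192319.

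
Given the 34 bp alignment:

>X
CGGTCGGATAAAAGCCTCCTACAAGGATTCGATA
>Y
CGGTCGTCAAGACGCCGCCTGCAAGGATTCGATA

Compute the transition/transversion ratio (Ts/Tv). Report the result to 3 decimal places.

Transitions are A↔G and C↔T; transversions are all other mismatches.
Transitions: 2. Transversions: 5.
R = 2/5 = 0.400.

0.400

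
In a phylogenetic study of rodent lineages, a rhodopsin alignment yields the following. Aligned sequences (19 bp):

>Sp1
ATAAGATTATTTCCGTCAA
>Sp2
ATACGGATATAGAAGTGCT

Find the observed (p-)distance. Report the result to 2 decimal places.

0.53

The sequences differ at 10 of 19 positions (sites 4, 6, 7, 11, 12, 13, 14, 17, 18, 19).
p = 10/19 = 0.526315… ≈ 0.53 (to 2 d.p.).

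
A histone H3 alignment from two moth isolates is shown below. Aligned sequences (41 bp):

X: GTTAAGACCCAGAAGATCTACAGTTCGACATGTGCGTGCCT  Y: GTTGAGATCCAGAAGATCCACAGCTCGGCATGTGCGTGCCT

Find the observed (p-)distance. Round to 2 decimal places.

The sequences differ at 5 of 41 positions (sites 4, 8, 19, 24, 28).
p = 5/41 = 0.121951… ≈ 0.12 (to 2 d.p.).

0.12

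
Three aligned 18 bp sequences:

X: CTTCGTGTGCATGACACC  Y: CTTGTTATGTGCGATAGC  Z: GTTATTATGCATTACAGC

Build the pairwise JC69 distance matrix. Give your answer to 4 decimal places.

d(X,Y) = 0.6735, d(X,Z) = 0.4408, d(Y,Z) = 0.5482

X–Y: 8/18 sites differ → p ≈ 0.444444, d = −0.75 ln(1 − 0.592592) = 0.673455 ≈ 0.6735.
X–Z: 6/18 sites differ → p ≈ 0.333333, d = −0.75 ln(1 − 0.444444) = 0.440839 ≈ 0.4408.
Y–Z: 7/18 sites differ → p ≈ 0.388889, d = −0.75 ln(1 − 0.518519) = 0.548166 ≈ 0.5482.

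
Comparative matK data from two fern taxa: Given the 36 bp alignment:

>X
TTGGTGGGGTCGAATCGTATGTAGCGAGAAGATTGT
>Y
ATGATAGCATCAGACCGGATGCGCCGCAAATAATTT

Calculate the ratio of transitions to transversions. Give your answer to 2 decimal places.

Transitions are A↔G and C↔T; transversions are all other mismatches.
Transitions: 9. Transversions: 8.
R = 9/8 = 1.125 ≈ 1.13 (to 2 d.p.).

1.13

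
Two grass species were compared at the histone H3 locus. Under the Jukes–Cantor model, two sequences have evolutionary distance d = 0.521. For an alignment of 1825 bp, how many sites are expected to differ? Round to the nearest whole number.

685

Invert JC69: p = (3/4)(1 − e^(−4d/3)) = 0.75 × (1 − e^(-0.694667)) = 0.75 × (1 − 0.499241) = 0.375569.
Expected differing sites = pL ≈ 0.375569 × 1825 = 685.413425 ≈ 685.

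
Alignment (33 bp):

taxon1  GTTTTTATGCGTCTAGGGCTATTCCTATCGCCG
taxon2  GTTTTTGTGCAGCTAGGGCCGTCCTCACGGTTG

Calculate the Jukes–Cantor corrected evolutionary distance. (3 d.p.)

The sequences differ at 12 of 33 sites, so p = 12/33 ≈ 0.363636.
d = −(3/4) ln(1 − 4p/3) = −0.75 ln(1 − 0.484848) = −0.75 ln(0.515152)
  = −0.75 × (-0.663293) = 0.497470 substitutions/site.

0.497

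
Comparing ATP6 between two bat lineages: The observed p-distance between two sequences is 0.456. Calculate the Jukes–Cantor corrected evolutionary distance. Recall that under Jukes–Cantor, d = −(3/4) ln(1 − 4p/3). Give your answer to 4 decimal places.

d = −(3/4) ln(1 − 4p/3) = −0.75 ln(1 − 0.608) = −0.75 ln(0.392)
  = −0.75 × (-0.936493) = 0.702370 substitutions/site.

0.7024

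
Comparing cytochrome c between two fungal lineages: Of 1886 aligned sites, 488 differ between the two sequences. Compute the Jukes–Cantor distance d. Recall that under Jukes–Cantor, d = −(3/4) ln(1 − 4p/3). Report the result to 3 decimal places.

p = 488/1886 ≈ 0.258749.
d = −(3/4) ln(1 − 4p/3) = −0.75 ln(1 − 0.344999) = −0.75 ln(0.655001)
  = −0.75 × (-0.423119) = 0.317339 substitutions/site.

0.317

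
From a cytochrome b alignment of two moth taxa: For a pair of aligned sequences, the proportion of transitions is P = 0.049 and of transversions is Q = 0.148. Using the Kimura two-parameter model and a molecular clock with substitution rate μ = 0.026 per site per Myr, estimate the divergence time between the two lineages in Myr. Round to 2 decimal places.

4.40

Under the Kimura two-parameter model, d = −½ ln(1 − 2P − Q) − ¼ ln(1 − 2Q).
1 − 2P − Q = 0.754, giving −½ ln(0.754) = 0.141181.
1 − 2Q = 0.704, giving −¼ ln(0.704) = 0.087744.
d = 0.141181 + 0.087744 = 0.228925.
Under a molecular clock d = 2μt, so t = d/(2μ) = 0.228925 / (2 × 0.026) = 4.40 Myr.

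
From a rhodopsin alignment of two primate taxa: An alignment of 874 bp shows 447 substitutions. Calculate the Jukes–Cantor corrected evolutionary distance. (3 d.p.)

p = 447/874 ≈ 0.511442.
d = −(3/4) ln(1 − 4p/3) = −0.75 ln(1 − 0.681923) = −0.75 ln(0.318077)
  = −0.75 × (-1.145462) = 0.859097 substitutions/site.

0.859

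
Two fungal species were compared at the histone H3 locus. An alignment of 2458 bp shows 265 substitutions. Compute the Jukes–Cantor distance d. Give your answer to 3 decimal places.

p = 265/2458 ≈ 0.107811.
d = −(3/4) ln(1 − 4p/3) = −0.75 ln(1 − 0.143748) = −0.75 ln(0.856252)
  = −0.75 × (-0.155191) = 0.116393 substitutions/site.

0.116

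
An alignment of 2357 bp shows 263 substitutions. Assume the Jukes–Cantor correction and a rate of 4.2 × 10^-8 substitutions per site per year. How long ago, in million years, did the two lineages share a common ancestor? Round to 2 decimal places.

p = 263/2357 ≈ 0.111583.
d = −(3/4) ln(1 − 4p/3) = −0.75 ln(1 − 0.148777) = −0.75 ln(0.851223)
  = −0.75 × (-0.161081) = 0.120811 substitutions/site.
Under a molecular clock d = 2μt, so t = d/(2μ) = 0.120811 / (2 × 4.2 × 10^-8) = 1.44 million years.

1.44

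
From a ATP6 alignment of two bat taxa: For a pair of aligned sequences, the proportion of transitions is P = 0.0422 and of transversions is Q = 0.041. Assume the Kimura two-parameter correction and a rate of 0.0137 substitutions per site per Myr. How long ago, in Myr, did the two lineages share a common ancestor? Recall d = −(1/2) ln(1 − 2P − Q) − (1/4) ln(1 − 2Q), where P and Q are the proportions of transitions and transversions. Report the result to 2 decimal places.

3.23

Under the Kimura two-parameter model, d = −½ ln(1 − 2P − Q) − ¼ ln(1 − 2Q).
1 − 2P − Q = 0.8746, giving −½ ln(0.8746) = 0.066994.
1 − 2Q = 0.918, giving −¼ ln(0.918) = 0.021389.
d = 0.066994 + 0.021389 = 0.088383.
Under a molecular clock d = 2μt, so t = d/(2μ) = 0.088383 / (2 × 0.0137) = 3.23 Myr.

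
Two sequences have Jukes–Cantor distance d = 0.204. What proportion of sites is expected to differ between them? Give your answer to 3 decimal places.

p = (3/4)(1 − e^(−4d/3)) = 0.75 × (1 − e^(-0.272)) = 0.75 × (1 − 0.761854) = 0.178610.

0.179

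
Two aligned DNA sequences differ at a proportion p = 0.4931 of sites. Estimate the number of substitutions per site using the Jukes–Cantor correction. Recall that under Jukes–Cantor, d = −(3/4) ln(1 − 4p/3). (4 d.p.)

0.8035

d = −(3/4) ln(1 − 4p/3) = −0.75 ln(1 − 0.657467) = −0.75 ln(0.342533)
  = −0.75 × (-1.071387) = 0.803540 substitutions/site.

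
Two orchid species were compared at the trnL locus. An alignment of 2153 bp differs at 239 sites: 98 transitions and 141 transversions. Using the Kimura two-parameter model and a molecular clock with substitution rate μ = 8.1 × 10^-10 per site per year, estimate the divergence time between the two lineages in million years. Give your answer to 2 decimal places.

P = 98/2153 ≈ 0.045518 and Q = 141/2153 ≈ 0.06549.
Under the Kimura two-parameter model, d = −½ ln(1 − 2P − Q) − ¼ ln(1 − 2Q).
1 − 2P − Q = 0.843474, giving −½ ln(0.843474) = 0.085113.
1 − 2Q = 0.86902, giving −¼ ln(0.86902) = 0.035097.
d = 0.085113 + 0.035097 = 0.120210.
Under a molecular clock d = 2μt, so t = d/(2μ) = 0.120210 / (2 × 8.1 × 10^-10) = 74.20 million years.

74.20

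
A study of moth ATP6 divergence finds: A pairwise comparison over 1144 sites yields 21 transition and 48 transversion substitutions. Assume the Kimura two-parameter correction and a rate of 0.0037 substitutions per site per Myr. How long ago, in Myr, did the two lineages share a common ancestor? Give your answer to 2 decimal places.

P = 21/1144 ≈ 0.018357 and Q = 48/1144 ≈ 0.041958.
Under the Kimura two-parameter model, d = −½ ln(1 − 2P − Q) − ¼ ln(1 − 2Q).
1 − 2P − Q = 0.921328, giving −½ ln(0.921328) = 0.040970.
1 − 2Q = 0.916084, giving −¼ ln(0.916084) = 0.021912.
d = 0.040970 + 0.021912 = 0.062882.
Under a molecular clock d = 2μt, so t = d/(2μ) = 0.062882 / (2 × 0.0037) = 8.50 Myr.

8.50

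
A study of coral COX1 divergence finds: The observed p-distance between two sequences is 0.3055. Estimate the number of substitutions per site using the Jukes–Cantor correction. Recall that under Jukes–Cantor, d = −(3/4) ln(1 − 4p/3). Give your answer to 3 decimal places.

0.392

d = −(3/4) ln(1 − 4p/3) = −0.75 ln(1 − 0.407333) = −0.75 ln(0.592667)
  = −0.75 × (-0.523123) = 0.392342 substitutions/site.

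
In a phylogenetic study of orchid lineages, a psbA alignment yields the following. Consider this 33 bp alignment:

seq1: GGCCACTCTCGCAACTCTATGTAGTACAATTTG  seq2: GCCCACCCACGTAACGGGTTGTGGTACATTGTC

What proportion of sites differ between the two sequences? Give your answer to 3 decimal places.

0.364

The sequences differ at 12 of 33 positions.
p = 12/33 = 0.363636… ≈ 0.364 (to 3 d.p.).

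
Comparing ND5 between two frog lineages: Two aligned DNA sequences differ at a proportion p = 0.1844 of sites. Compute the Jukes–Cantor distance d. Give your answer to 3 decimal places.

d = −(3/4) ln(1 − 4p/3) = −0.75 ln(1 − 0.245867) = −0.75 ln(0.754133)
  = −0.75 × (-0.282187) = 0.211640 substitutions/site.

0.212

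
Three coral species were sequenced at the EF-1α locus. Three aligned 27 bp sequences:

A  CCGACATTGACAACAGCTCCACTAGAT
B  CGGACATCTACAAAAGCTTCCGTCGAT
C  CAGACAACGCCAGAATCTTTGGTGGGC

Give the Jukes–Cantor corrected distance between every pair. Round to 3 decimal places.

A–B: 8/27 sites differ → p ≈ 0.296296, d = −0.75 ln(1 − 0.395061) = 0.376971 ≈ 0.377.
A–C: 14/27 sites differ → p ≈ 0.518519, d = −0.75 ln(1 − 0.691359) = 0.881682 ≈ 0.882.
B–C: 11/27 sites differ → p ≈ 0.407407, d = −0.75 ln(1 − 0.543209) = 0.587647 ≈ 0.588.

d(A,B) = 0.377, d(A,C) = 0.882, d(B,C) = 0.588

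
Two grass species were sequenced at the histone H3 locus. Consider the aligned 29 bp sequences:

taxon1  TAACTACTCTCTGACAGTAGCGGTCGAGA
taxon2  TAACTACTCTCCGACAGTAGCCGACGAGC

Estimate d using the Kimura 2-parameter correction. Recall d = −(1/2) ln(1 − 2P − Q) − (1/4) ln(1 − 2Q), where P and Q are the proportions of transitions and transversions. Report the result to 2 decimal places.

0.15

Of 29 sites, 1 differences are transitions and 3 are transversions, so P = 1/29 ≈ 0.034483 and Q = 3/29 ≈ 0.103448.
Under the Kimura two-parameter model, d = −½ ln(1 − 2P − Q) − ¼ ln(1 − 2Q).
1 − 2P − Q = 0.827586, giving −½ ln(0.827586) = 0.094621.
1 − 2Q = 0.793104, giving −¼ ln(0.793104) = 0.057950.
d = 0.094621 + 0.057950 = 0.152571.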